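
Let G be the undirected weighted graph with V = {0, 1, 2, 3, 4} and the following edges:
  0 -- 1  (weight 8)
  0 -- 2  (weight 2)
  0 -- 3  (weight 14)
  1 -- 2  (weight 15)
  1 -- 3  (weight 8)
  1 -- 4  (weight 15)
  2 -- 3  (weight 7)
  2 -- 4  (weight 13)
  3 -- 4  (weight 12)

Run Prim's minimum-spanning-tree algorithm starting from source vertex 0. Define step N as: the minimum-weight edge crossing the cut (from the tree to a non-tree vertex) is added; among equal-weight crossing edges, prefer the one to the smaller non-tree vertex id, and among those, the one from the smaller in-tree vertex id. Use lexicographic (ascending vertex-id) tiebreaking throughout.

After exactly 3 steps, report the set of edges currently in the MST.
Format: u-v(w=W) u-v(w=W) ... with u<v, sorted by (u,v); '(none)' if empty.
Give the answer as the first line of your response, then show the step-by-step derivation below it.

0-1(w=8) 0-2(w=2) 2-3(w=7)

step 1: add edge 0-2 (w=2); MST = {0-2(w=2)}
step 2: add edge 2-3 (w=7); MST = {0-2(w=2) 2-3(w=7)}
step 3: add edge 0-1 (w=8); MST = {0-1(w=8) 0-2(w=2) 2-3(w=7)}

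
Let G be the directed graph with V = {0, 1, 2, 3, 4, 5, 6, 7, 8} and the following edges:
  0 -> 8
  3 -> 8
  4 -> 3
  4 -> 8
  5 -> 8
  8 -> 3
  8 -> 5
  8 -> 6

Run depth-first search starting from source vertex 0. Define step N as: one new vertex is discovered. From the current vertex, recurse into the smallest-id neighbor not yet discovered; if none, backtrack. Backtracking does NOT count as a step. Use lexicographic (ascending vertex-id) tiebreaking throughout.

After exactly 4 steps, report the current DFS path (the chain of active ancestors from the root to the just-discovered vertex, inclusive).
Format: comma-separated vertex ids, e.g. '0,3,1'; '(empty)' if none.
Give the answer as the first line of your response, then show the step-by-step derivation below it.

0,8,5

step 1: discover 0; path=0; order=0
step 2: discover 8; path=0>8; order=0,8
step 3: discover 3; path=0>8>3; order=0,8,3
step 4: discover 5; path=0>8>5; order=0,8,3,5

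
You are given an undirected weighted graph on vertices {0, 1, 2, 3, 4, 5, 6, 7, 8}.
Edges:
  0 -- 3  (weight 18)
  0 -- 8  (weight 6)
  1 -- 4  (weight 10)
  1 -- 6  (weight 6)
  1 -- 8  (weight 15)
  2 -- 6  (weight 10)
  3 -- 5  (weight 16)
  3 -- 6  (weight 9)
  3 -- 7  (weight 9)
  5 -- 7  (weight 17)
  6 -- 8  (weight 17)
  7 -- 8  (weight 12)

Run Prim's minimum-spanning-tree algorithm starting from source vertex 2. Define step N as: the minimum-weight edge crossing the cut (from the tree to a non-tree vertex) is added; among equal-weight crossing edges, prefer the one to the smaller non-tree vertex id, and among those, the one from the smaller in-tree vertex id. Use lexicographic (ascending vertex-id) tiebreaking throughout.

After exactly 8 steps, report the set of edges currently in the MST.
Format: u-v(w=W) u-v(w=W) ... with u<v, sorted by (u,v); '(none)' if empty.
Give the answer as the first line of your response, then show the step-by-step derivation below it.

0-8(w=6) 1-4(w=10) 1-6(w=6) 2-6(w=10) 3-5(w=16) 3-6(w=9) 3-7(w=9) 7-8(w=12)

step 1: add edge 2-6 (w=10); MST = {2-6(w=10)}
step 2: add edge 1-6 (w=6); MST = {1-6(w=6) 2-6(w=10)}
step 3: add edge 3-6 (w=9); MST = {1-6(w=6) 2-6(w=10) 3-6(w=9)}
step 4: add edge 3-7 (w=9); MST = {1-6(w=6) 2-6(w=10) 3-6(w=9) 3-7(w=9)}
step 5: add edge 1-4 (w=10); MST = {1-4(w=10) 1-6(w=6) 2-6(w=10) 3-6(w=9) 3-7(w=9)}
step 6: add edge 7-8 (w=12); MST = {1-4(w=10) 1-6(w=6) 2-6(w=10) 3-6(w=9) 3-7(w=9) 7-8(w=12)}
step 7: add edge 0-8 (w=6); MST = {0-8(w=6) 1-4(w=10) 1-6(w=6) 2-6(w=10) 3-6(w=9) 3-7(w=9) 7-8(w=12)}
step 8: add edge 3-5 (w=16); MST = {0-8(w=6) 1-4(w=10) 1-6(w=6) 2-6(w=10) 3-5(w=16) 3-6(w=9) 3-7(w=9) 7-8(w=12)}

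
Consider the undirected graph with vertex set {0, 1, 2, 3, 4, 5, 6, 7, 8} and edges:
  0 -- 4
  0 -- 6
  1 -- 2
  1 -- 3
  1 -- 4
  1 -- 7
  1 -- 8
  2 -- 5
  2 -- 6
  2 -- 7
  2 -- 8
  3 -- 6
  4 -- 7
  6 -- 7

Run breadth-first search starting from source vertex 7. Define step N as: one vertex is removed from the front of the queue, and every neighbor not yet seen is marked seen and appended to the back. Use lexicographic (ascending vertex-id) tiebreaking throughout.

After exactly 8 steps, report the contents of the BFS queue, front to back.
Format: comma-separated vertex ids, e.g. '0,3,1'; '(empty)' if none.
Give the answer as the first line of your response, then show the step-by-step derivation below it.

0

step 1: dequeue 7; queue=[1,2,4,6]; order=7
step 2: dequeue 1; queue=[2,4,6,3,8]; order=7,1
step 3: dequeue 2; queue=[4,6,3,8,5]; order=7,1,2
step 4: dequeue 4; queue=[6,3,8,5,0]; order=7,1,2,4
step 5: dequeue 6; queue=[3,8,5,0]; order=7,1,2,4,6
step 6: dequeue 3; queue=[8,5,0]; order=7,1,2,4,6,3
step 7: dequeue 8; queue=[5,0]; order=7,1,2,4,6,3,8
step 8: dequeue 5; queue=[0]; order=7,1,2,4,6,3,8,5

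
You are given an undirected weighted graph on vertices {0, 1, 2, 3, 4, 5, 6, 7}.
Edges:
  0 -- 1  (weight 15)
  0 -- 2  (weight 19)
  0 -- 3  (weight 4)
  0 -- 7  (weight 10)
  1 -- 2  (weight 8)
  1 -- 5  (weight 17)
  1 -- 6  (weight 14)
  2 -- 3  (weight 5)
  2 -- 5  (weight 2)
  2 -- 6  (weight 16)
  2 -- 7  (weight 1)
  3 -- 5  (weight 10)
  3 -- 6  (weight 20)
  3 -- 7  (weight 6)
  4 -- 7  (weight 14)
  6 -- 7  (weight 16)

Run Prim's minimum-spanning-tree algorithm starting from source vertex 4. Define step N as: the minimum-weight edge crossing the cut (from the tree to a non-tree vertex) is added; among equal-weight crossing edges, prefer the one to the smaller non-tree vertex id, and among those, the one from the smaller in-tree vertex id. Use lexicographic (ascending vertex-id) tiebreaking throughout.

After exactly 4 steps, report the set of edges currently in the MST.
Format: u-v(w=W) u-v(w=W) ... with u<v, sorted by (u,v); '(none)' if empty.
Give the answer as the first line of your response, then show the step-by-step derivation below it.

2-3(w=5) 2-5(w=2) 2-7(w=1) 4-7(w=14)

step 1: add edge 4-7 (w=14); MST = {4-7(w=14)}
step 2: add edge 2-7 (w=1); MST = {2-7(w=1) 4-7(w=14)}
step 3: add edge 2-5 (w=2); MST = {2-5(w=2) 2-7(w=1) 4-7(w=14)}
step 4: add edge 2-3 (w=5); MST = {2-3(w=5) 2-5(w=2) 2-7(w=1) 4-7(w=14)}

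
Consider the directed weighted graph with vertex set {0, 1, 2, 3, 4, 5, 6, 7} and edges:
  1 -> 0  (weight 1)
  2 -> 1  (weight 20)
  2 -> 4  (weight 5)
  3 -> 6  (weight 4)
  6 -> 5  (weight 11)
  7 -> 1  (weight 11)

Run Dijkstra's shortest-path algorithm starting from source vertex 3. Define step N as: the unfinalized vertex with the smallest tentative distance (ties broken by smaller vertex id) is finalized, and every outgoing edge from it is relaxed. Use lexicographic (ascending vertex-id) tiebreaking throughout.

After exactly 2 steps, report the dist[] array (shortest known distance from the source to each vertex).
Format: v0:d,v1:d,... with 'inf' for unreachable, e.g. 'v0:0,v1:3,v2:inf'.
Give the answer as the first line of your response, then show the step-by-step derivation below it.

v0:inf,v1:inf,v2:inf,v3:0,v4:inf,v5:15,v6:4,v7:inf

step 1: dist = v0:inf,v1:inf,v2:inf,v3:0,v4:inf,v5:inf,v6:4,v7:inf
step 2: dist = v0:inf,v1:inf,v2:inf,v3:0,v4:inf,v5:15,v6:4,v7:inf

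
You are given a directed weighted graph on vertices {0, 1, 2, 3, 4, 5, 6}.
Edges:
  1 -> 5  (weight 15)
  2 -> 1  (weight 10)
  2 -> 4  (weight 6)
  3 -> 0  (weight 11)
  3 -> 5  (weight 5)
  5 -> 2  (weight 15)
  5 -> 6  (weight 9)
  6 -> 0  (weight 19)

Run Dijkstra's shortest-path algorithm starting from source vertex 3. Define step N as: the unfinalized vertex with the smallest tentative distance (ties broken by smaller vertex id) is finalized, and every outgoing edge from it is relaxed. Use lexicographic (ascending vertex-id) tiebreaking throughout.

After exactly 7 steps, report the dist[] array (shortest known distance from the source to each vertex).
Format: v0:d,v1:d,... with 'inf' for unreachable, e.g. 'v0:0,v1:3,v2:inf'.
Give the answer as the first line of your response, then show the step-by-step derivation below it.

v0:11,v1:30,v2:20,v3:0,v4:26,v5:5,v6:14

step 1: dist = v0:11,v1:inf,v2:inf,v3:0,v4:inf,v5:5,v6:inf
step 2: dist = v0:11,v1:inf,v2:20,v3:0,v4:inf,v5:5,v6:14
step 3: dist = v0:11,v1:inf,v2:20,v3:0,v4:inf,v5:5,v6:14
step 4: dist = v0:11,v1:inf,v2:20,v3:0,v4:inf,v5:5,v6:14
step 5: dist = v0:11,v1:30,v2:20,v3:0,v4:26,v5:5,v6:14
step 6: dist = v0:11,v1:30,v2:20,v3:0,v4:26,v5:5,v6:14
step 7: dist = v0:11,v1:30,v2:20,v3:0,v4:26,v5:5,v6:14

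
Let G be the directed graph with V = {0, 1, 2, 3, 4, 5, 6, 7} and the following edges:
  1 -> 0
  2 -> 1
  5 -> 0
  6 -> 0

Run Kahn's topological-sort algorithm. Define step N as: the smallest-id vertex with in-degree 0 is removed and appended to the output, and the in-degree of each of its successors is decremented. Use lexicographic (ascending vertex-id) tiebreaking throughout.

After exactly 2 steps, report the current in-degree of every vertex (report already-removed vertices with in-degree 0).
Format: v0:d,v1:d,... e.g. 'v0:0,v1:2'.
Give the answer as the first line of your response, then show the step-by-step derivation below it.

v0:2,v1:0,v2:0,v3:0,v4:0,v5:0,v6:0,v7:0

step 1: output 2; order=[2]; indeg=(3,0,0,0,0,0,0,0)
step 2: output 1; order=[2,1]; indeg=(2,0,0,0,0,0,0,0)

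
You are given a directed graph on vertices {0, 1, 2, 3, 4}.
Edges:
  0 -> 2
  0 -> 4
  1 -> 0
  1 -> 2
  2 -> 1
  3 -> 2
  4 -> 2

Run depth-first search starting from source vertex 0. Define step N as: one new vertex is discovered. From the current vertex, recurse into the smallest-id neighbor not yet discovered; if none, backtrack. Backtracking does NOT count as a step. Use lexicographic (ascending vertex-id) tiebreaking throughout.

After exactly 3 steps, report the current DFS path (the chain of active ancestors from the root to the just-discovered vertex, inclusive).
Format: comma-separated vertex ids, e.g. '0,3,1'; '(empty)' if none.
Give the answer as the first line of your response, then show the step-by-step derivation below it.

0,2,1

step 1: discover 0; path=0; order=0
step 2: discover 2; path=0>2; order=0,2
step 3: discover 1; path=0>2>1; order=0,2,1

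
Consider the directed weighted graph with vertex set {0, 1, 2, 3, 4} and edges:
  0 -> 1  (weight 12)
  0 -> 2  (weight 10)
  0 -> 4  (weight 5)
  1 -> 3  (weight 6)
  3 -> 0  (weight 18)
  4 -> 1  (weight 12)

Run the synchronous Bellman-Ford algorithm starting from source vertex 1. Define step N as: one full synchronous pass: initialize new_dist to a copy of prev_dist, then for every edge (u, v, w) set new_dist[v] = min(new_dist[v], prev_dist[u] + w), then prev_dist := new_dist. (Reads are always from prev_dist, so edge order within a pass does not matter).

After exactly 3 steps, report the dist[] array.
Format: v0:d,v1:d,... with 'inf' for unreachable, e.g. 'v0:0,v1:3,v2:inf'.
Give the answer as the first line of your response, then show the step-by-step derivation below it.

v0:24,v1:0,v2:34,v3:6,v4:29

step 1: dist = v0:inf,v1:0,v2:inf,v3:6,v4:inf
step 2: dist = v0:24,v1:0,v2:inf,v3:6,v4:inf
step 3: dist = v0:24,v1:0,v2:34,v3:6,v4:29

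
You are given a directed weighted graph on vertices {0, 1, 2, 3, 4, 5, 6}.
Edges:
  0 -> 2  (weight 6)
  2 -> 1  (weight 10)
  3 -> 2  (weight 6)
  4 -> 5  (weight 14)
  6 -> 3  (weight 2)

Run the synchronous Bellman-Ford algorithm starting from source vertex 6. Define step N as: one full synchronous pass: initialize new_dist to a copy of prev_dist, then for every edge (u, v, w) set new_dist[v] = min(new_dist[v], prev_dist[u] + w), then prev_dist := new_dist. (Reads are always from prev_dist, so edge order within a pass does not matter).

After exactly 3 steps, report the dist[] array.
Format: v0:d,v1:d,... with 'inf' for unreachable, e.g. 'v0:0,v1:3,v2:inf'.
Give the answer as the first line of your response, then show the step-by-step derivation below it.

v0:inf,v1:18,v2:8,v3:2,v4:inf,v5:inf,v6:0

step 1: dist = v0:inf,v1:inf,v2:inf,v3:2,v4:inf,v5:inf,v6:0
step 2: dist = v0:inf,v1:inf,v2:8,v3:2,v4:inf,v5:inf,v6:0
step 3: dist = v0:inf,v1:18,v2:8,v3:2,v4:inf,v5:inf,v6:0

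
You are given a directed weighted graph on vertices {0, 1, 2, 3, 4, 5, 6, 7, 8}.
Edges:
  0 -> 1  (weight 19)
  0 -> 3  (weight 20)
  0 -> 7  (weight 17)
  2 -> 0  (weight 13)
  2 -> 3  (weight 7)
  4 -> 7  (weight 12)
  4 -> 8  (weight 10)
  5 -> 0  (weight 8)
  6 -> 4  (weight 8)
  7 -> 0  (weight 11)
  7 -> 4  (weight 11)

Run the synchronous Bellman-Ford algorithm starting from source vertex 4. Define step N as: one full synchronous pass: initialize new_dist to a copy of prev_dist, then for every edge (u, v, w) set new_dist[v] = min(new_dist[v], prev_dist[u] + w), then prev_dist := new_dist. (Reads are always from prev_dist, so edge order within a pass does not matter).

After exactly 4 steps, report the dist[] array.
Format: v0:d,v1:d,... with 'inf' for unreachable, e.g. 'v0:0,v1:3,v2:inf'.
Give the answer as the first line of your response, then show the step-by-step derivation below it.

v0:23,v1:42,v2:inf,v3:43,v4:0,v5:inf,v6:inf,v7:12,v8:10

step 1: dist = v0:inf,v1:inf,v2:inf,v3:inf,v4:0,v5:inf,v6:inf,v7:12,v8:10
step 2: dist = v0:23,v1:inf,v2:inf,v3:inf,v4:0,v5:inf,v6:inf,v7:12,v8:10
step 3: dist = v0:23,v1:42,v2:inf,v3:43,v4:0,v5:inf,v6:inf,v7:12,v8:10
step 4: dist = v0:23,v1:42,v2:inf,v3:43,v4:0,v5:inf,v6:inf,v7:12,v8:10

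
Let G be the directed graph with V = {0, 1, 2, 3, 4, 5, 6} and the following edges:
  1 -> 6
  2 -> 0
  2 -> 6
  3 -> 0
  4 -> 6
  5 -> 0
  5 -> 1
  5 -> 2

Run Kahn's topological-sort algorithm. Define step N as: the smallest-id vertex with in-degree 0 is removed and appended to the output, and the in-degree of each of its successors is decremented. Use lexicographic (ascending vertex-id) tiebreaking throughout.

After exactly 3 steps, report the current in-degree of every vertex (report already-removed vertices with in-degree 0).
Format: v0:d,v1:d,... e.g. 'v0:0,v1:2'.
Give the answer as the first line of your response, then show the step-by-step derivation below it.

v0:1,v1:0,v2:0,v3:0,v4:0,v5:0,v6:2

step 1: output 3; order=[3]; indeg=(2,1,1,0,0,0,3)
step 2: output 4; order=[3,4]; indeg=(2,1,1,0,0,0,2)
step 3: output 5; order=[3,4,5]; indeg=(1,0,0,0,0,0,2)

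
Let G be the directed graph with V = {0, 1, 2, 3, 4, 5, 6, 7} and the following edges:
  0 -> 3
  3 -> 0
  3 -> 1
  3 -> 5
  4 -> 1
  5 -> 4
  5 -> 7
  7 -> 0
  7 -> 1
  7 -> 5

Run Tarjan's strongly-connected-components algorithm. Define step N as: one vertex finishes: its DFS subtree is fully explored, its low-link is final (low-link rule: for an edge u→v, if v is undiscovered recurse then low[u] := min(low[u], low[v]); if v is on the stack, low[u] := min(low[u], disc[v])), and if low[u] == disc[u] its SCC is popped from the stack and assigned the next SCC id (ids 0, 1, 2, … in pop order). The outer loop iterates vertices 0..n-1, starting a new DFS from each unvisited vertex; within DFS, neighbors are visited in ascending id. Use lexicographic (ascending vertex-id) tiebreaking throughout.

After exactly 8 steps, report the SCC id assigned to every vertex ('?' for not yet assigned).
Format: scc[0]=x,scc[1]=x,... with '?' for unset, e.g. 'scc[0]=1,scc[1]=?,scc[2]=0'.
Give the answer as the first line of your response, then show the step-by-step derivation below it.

scc[0]=2,scc[1]=0,scc[2]=3,scc[3]=2,scc[4]=1,scc[5]=2,scc[6]=4,scc[7]=2

step 1: low=(low[0]=0,low[1]=2,low[2]=?,low[3]=0,low[4]=?,low[5]=?,low[6]=?,low[7]=?); scc=(scc[0]=?,scc[1]=0,scc[2]=?,scc[3]=?,scc[4]=?,scc[5]=?,scc[6]=?,scc[7]=?)
step 2: low=(low[0]=0,low[1]=2,low[2]=?,low[3]=0,low[4]=4,low[5]=3,low[6]=?,low[7]=?); scc=(scc[0]=?,scc[1]=0,scc[2]=?,scc[3]=?,scc[4]=1,scc[5]=?,scc[6]=?,scc[7]=?)
step 3: low=(low[0]=0,low[1]=2,low[2]=?,low[3]=0,low[4]=4,low[5]=3,low[6]=?,low[7]=0); scc=(scc[0]=?,scc[1]=0,scc[2]=?,scc[3]=?,scc[4]=1,scc[5]=?,scc[6]=?,scc[7]=?)
step 4: low=(low[0]=0,low[1]=2,low[2]=?,low[3]=0,low[4]=4,low[5]=0,low[6]=?,low[7]=0); scc=(scc[0]=?,scc[1]=0,scc[2]=?,scc[3]=?,scc[4]=1,scc[5]=?,scc[6]=?,scc[7]=?)
step 5: low=(low[0]=0,low[1]=2,low[2]=?,low[3]=0,low[4]=4,low[5]=0,low[6]=?,low[7]=0); scc=(scc[0]=?,scc[1]=0,scc[2]=?,scc[3]=?,scc[4]=1,scc[5]=?,scc[6]=?,scc[7]=?)
step 6: low=(low[0]=0,low[1]=2,low[2]=?,low[3]=0,low[4]=4,low[5]=0,low[6]=?,low[7]=0); scc=(scc[0]=2,scc[1]=0,scc[2]=?,scc[3]=2,scc[4]=1,scc[5]=2,scc[6]=?,scc[7]=2)
step 7: low=(low[0]=0,low[1]=2,low[2]=6,low[3]=0,low[4]=4,low[5]=0,low[6]=?,low[7]=0); scc=(scc[0]=2,scc[1]=0,scc[2]=3,scc[3]=2,scc[4]=1,scc[5]=2,scc[6]=?,scc[7]=2)
step 8: low=(low[0]=0,low[1]=2,low[2]=6,low[3]=0,low[4]=4,low[5]=0,low[6]=7,low[7]=0); scc=(scc[0]=2,scc[1]=0,scc[2]=3,scc[3]=2,scc[4]=1,scc[5]=2,scc[6]=4,scc[7]=2)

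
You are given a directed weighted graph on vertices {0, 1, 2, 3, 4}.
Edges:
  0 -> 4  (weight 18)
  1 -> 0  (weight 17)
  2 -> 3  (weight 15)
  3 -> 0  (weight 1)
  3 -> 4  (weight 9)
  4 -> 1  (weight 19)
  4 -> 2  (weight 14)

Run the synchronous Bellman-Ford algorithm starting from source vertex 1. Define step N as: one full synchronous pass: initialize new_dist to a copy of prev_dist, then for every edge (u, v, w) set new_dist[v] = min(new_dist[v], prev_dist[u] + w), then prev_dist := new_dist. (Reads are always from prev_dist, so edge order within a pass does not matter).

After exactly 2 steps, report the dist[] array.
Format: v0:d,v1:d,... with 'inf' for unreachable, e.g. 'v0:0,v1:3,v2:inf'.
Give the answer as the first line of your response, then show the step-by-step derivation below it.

v0:17,v1:0,v2:inf,v3:inf,v4:35

step 1: dist = v0:17,v1:0,v2:inf,v3:inf,v4:inf
step 2: dist = v0:17,v1:0,v2:inf,v3:inf,v4:35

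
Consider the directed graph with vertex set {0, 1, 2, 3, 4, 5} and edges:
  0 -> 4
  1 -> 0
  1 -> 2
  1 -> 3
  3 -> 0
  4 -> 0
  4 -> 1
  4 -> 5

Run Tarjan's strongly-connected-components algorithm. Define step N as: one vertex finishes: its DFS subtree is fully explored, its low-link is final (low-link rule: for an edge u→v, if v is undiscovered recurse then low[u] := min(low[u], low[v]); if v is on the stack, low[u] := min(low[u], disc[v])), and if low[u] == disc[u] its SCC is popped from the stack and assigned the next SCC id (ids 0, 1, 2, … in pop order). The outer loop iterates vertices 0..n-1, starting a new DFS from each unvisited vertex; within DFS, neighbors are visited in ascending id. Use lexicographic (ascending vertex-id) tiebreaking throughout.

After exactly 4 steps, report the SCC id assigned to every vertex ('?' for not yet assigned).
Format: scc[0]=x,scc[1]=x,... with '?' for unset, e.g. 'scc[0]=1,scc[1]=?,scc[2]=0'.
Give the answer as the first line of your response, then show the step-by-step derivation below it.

scc[0]=?,scc[1]=?,scc[2]=0,scc[3]=?,scc[4]=?,scc[5]=1

step 1: low=(low[0]=0,low[1]=0,low[2]=3,low[3]=?,low[4]=0,low[5]=?); scc=(scc[0]=?,scc[1]=?,scc[2]=0,scc[3]=?,scc[4]=?,scc[5]=?)
step 2: low=(low[0]=0,low[1]=0,low[2]=3,low[3]=0,low[4]=0,low[5]=?); scc=(scc[0]=?,scc[1]=?,scc[2]=0,scc[3]=?,scc[4]=?,scc[5]=?)
step 3: low=(low[0]=0,low[1]=0,low[2]=3,low[3]=0,low[4]=0,low[5]=?); scc=(scc[0]=?,scc[1]=?,scc[2]=0,scc[3]=?,scc[4]=?,scc[5]=?)
step 4: low=(low[0]=0,low[1]=0,low[2]=3,low[3]=0,low[4]=0,low[5]=5); scc=(scc[0]=?,scc[1]=?,scc[2]=0,scc[3]=?,scc[4]=?,scc[5]=1)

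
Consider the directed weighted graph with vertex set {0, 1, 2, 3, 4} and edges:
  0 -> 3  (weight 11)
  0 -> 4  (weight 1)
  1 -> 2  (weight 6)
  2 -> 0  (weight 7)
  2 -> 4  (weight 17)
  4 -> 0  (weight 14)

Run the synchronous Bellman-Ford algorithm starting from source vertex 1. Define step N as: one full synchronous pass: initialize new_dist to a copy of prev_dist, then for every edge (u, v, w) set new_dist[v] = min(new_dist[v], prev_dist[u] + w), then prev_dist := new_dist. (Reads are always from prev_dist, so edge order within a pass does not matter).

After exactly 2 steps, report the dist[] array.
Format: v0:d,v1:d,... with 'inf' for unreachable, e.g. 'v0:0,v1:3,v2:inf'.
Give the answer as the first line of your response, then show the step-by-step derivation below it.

v0:13,v1:0,v2:6,v3:inf,v4:23

step 1: dist = v0:inf,v1:0,v2:6,v3:inf,v4:inf
step 2: dist = v0:13,v1:0,v2:6,v3:inf,v4:23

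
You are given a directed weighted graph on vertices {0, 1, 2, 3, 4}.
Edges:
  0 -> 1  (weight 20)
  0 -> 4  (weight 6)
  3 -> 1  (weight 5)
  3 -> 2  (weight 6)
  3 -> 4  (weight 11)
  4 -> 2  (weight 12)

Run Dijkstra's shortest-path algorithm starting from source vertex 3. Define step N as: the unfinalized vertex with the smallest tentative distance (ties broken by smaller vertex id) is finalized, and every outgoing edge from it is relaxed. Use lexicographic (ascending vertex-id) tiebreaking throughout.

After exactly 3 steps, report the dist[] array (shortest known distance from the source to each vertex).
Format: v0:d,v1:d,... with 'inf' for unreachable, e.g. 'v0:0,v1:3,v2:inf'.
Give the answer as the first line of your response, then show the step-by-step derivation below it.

v0:inf,v1:5,v2:6,v3:0,v4:11

step 1: dist = v0:inf,v1:5,v2:6,v3:0,v4:11
step 2: dist = v0:inf,v1:5,v2:6,v3:0,v4:11
step 3: dist = v0:inf,v1:5,v2:6,v3:0,v4:11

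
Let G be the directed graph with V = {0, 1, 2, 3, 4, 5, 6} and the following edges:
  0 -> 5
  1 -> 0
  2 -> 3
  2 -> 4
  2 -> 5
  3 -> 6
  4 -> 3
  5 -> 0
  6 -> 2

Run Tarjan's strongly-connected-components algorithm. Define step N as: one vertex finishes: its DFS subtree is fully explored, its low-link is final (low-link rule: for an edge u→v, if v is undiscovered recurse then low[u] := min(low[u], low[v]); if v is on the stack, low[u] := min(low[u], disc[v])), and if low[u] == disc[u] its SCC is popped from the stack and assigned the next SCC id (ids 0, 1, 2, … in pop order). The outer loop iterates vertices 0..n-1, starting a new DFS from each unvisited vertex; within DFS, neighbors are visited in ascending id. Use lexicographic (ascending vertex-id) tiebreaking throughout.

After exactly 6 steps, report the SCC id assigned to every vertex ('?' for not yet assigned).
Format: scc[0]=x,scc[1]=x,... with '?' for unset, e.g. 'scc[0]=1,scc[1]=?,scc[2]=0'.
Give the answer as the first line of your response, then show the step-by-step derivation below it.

scc[0]=0,scc[1]=1,scc[2]=?,scc[3]=?,scc[4]=?,scc[5]=0,scc[6]=?

step 1: low=(low[0]=0,low[1]=?,low[2]=?,low[3]=?,low[4]=?,low[5]=0,low[6]=?); scc=(scc[0]=?,scc[1]=?,scc[2]=?,scc[3]=?,scc[4]=?,scc[5]=?,scc[6]=?)
step 2: low=(low[0]=0,low[1]=?,low[2]=?,low[3]=?,low[4]=?,low[5]=0,low[6]=?); scc=(scc[0]=0,scc[1]=?,scc[2]=?,scc[3]=?,scc[4]=?,scc[5]=0,scc[6]=?)
step 3: low=(low[0]=0,low[1]=2,low[2]=?,low[3]=?,low[4]=?,low[5]=0,low[6]=?); scc=(scc[0]=0,scc[1]=1,scc[2]=?,scc[3]=?,scc[4]=?,scc[5]=0,scc[6]=?)
step 4: low=(low[0]=0,low[1]=2,low[2]=3,low[3]=4,low[4]=?,low[5]=0,low[6]=3); scc=(scc[0]=0,scc[1]=1,scc[2]=?,scc[3]=?,scc[4]=?,scc[5]=0,scc[6]=?)
step 5: low=(low[0]=0,low[1]=2,low[2]=3,low[3]=3,low[4]=?,low[5]=0,low[6]=3); scc=(scc[0]=0,scc[1]=1,scc[2]=?,scc[3]=?,scc[4]=?,scc[5]=0,scc[6]=?)
step 6: low=(low[0]=0,low[1]=2,low[2]=3,low[3]=3,low[4]=4,low[5]=0,low[6]=3); scc=(scc[0]=0,scc[1]=1,scc[2]=?,scc[3]=?,scc[4]=?,scc[5]=0,scc[6]=?)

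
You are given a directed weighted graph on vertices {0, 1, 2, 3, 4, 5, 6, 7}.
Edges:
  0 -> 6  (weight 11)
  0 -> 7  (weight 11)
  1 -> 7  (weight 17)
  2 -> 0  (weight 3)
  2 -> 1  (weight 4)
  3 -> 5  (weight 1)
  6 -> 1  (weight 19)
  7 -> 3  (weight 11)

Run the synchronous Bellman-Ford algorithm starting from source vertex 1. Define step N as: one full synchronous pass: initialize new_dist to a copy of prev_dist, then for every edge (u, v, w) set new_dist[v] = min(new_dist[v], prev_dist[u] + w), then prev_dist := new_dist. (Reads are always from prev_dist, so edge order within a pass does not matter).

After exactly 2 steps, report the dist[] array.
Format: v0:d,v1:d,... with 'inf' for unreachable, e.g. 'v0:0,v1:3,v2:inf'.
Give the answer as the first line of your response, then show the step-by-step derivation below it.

v0:inf,v1:0,v2:inf,v3:28,v4:inf,v5:inf,v6:inf,v7:17

step 1: dist = v0:inf,v1:0,v2:inf,v3:inf,v4:inf,v5:inf,v6:inf,v7:17
step 2: dist = v0:inf,v1:0,v2:inf,v3:28,v4:inf,v5:inf,v6:inf,v7:17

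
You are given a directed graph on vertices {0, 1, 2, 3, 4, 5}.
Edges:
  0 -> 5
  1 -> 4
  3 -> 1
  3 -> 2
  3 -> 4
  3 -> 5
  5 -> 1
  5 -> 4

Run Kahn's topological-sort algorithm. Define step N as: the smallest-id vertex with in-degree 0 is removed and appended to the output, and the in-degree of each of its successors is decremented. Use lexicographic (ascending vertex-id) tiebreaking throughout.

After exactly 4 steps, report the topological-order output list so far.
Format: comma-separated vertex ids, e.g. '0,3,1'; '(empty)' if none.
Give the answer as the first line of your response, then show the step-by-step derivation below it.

0,3,2,5

step 1: output 0; order=[0]; indeg=(0,2,1,0,3,1)
step 2: output 3; order=[0,3]; indeg=(0,1,0,0,2,0)
step 3: output 2; order=[0,3,2]; indeg=(0,1,0,0,2,0)
step 4: output 5; order=[0,3,2,5]; indeg=(0,0,0,0,1,0)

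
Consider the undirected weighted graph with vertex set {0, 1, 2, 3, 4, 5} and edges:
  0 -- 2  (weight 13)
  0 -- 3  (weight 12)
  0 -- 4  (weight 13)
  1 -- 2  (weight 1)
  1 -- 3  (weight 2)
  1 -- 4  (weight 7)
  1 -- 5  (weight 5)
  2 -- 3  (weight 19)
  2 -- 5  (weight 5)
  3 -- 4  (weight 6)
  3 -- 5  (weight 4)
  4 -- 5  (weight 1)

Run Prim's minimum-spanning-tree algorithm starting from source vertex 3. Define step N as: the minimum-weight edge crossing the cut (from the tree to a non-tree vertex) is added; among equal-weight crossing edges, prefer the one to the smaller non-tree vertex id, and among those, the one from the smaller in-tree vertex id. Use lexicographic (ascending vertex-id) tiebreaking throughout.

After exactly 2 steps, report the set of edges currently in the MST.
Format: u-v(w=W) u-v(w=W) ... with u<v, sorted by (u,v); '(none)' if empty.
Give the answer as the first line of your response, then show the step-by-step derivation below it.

1-2(w=1) 1-3(w=2)

step 1: add edge 1-3 (w=2); MST = {1-3(w=2)}
step 2: add edge 1-2 (w=1); MST = {1-2(w=1) 1-3(w=2)}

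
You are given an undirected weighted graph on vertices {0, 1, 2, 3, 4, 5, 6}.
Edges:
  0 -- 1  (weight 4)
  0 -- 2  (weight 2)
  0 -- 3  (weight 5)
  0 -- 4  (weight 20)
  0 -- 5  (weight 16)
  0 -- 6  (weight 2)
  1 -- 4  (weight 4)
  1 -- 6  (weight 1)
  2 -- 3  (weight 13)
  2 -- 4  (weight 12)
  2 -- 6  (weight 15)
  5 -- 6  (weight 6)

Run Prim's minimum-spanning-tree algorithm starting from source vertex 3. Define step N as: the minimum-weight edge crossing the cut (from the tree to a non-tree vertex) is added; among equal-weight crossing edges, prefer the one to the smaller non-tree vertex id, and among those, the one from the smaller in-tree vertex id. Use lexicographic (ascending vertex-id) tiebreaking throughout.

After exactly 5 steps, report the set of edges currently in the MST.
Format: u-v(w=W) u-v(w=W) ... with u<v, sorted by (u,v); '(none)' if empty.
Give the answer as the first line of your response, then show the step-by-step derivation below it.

0-2(w=2) 0-3(w=5) 0-6(w=2) 1-4(w=4) 1-6(w=1)

step 1: add edge 0-3 (w=5); MST = {0-3(w=5)}
step 2: add edge 0-2 (w=2); MST = {0-2(w=2) 0-3(w=5)}
step 3: add edge 0-6 (w=2); MST = {0-2(w=2) 0-3(w=5) 0-6(w=2)}
step 4: add edge 1-6 (w=1); MST = {0-2(w=2) 0-3(w=5) 0-6(w=2) 1-6(w=1)}
step 5: add edge 1-4 (w=4); MST = {0-2(w=2) 0-3(w=5) 0-6(w=2) 1-4(w=4) 1-6(w=1)}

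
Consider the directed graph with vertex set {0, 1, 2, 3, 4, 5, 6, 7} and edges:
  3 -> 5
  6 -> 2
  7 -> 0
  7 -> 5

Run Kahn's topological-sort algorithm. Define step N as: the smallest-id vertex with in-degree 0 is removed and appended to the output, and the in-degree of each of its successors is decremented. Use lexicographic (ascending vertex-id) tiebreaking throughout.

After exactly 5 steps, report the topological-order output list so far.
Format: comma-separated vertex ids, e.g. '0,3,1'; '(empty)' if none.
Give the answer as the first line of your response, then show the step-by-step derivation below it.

1,3,4,6,2

step 1: output 1; order=[1]; indeg=(1,0,1,0,0,2,0,0)
step 2: output 3; order=[1,3]; indeg=(1,0,1,0,0,1,0,0)
step 3: output 4; order=[1,3,4]; indeg=(1,0,1,0,0,1,0,0)
step 4: output 6; order=[1,3,4,6]; indeg=(1,0,0,0,0,1,0,0)
step 5: output 2; order=[1,3,4,6,2]; indeg=(1,0,0,0,0,1,0,0)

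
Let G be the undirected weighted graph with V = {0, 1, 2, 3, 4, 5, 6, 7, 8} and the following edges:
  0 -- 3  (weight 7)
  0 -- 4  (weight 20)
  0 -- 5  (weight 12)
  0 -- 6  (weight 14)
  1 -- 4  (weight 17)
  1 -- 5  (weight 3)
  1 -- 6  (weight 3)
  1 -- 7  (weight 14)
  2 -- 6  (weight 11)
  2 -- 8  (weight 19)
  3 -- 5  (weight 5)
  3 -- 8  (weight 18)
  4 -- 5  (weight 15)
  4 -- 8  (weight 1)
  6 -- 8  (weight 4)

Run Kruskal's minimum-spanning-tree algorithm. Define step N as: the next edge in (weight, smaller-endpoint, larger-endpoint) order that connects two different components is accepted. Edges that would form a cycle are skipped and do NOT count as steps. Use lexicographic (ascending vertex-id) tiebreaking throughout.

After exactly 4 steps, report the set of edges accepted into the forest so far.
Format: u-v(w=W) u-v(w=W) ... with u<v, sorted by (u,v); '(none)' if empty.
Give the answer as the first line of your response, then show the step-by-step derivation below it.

1-5(w=3) 1-6(w=3) 4-8(w=1) 6-8(w=4)

step 1: add edge 4-8 (w=1); MST = {4-8(w=1)}
step 2: add edge 1-5 (w=3); MST = {1-5(w=3) 4-8(w=1)}
step 3: add edge 1-6 (w=3); MST = {1-5(w=3) 1-6(w=3) 4-8(w=1)}
step 4: add edge 6-8 (w=4); MST = {1-5(w=3) 1-6(w=3) 4-8(w=1) 6-8(w=4)}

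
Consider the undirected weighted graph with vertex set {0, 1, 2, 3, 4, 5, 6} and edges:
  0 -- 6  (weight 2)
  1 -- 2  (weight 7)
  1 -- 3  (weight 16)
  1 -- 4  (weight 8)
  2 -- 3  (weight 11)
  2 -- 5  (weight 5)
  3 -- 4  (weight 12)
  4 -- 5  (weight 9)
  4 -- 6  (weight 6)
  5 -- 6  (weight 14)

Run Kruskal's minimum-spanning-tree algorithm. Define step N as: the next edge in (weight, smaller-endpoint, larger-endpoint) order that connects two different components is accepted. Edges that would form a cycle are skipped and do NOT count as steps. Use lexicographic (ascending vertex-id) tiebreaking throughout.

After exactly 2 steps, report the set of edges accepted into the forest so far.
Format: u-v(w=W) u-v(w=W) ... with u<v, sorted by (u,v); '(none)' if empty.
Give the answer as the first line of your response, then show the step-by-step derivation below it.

0-6(w=2) 2-5(w=5)

step 1: add edge 0-6 (w=2); MST = {0-6(w=2)}
step 2: add edge 2-5 (w=5); MST = {0-6(w=2) 2-5(w=5)}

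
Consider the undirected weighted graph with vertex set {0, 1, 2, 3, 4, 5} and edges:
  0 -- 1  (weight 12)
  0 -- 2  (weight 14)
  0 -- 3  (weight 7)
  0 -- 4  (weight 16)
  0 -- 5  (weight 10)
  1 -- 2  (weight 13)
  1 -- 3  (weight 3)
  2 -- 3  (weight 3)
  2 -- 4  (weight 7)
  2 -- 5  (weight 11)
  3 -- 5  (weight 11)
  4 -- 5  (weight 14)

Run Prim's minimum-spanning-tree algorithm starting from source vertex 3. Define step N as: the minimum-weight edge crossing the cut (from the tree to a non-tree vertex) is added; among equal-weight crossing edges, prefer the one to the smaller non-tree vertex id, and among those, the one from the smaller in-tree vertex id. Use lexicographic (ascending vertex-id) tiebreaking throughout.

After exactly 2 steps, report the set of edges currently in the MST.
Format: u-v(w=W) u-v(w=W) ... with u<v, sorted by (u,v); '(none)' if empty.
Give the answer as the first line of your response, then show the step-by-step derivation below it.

1-3(w=3) 2-3(w=3)

step 1: add edge 1-3 (w=3); MST = {1-3(w=3)}
step 2: add edge 2-3 (w=3); MST = {1-3(w=3) 2-3(w=3)}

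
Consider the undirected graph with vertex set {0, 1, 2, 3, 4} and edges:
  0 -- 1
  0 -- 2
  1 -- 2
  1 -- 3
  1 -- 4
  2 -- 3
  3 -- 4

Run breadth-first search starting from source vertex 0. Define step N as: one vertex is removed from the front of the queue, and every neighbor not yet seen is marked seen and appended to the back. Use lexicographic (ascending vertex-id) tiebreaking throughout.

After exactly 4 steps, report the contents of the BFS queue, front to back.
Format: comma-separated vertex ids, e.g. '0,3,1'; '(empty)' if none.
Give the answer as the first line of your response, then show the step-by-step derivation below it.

4

step 1: dequeue 0; queue=[1,2]; order=0
step 2: dequeue 1; queue=[2,3,4]; order=0,1
step 3: dequeue 2; queue=[3,4]; order=0,1,2
step 4: dequeue 3; queue=[4]; order=0,1,2,3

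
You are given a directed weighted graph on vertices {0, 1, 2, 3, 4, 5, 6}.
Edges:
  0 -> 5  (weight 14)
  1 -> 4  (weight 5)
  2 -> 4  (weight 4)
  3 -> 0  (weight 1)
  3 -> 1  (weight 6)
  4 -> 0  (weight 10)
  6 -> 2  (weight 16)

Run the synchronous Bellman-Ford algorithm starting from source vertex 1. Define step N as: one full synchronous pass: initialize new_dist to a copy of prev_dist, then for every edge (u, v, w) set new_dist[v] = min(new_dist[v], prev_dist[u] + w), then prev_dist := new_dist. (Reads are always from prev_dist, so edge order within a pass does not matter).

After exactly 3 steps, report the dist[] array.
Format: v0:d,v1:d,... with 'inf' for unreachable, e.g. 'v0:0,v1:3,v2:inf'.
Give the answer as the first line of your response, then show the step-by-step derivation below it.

v0:15,v1:0,v2:inf,v3:inf,v4:5,v5:29,v6:inf

step 1: dist = v0:inf,v1:0,v2:inf,v3:inf,v4:5,v5:inf,v6:inf
step 2: dist = v0:15,v1:0,v2:inf,v3:inf,v4:5,v5:inf,v6:inf
step 3: dist = v0:15,v1:0,v2:inf,v3:inf,v4:5,v5:29,v6:inf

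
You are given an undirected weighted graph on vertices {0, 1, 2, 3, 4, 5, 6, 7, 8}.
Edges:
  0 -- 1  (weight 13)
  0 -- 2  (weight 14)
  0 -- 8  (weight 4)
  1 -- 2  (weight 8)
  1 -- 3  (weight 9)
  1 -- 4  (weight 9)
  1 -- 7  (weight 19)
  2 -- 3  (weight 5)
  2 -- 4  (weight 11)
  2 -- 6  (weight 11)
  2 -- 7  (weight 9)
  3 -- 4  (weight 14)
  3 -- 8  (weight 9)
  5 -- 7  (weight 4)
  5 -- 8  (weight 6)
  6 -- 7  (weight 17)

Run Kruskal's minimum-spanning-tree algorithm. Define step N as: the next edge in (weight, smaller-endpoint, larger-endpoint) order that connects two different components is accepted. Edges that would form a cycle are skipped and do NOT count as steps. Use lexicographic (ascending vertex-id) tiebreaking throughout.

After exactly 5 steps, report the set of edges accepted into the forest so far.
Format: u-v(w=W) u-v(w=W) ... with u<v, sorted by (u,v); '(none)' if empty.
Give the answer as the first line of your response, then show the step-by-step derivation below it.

0-8(w=4) 1-2(w=8) 2-3(w=5) 5-7(w=4) 5-8(w=6)

step 1: add edge 0-8 (w=4); MST = {0-8(w=4)}
step 2: add edge 5-7 (w=4); MST = {0-8(w=4) 5-7(w=4)}
step 3: add edge 2-3 (w=5); MST = {0-8(w=4) 2-3(w=5) 5-7(w=4)}
step 4: add edge 5-8 (w=6); MST = {0-8(w=4) 2-3(w=5) 5-7(w=4) 5-8(w=6)}
step 5: add edge 1-2 (w=8); MST = {0-8(w=4) 1-2(w=8) 2-3(w=5) 5-7(w=4) 5-8(w=6)}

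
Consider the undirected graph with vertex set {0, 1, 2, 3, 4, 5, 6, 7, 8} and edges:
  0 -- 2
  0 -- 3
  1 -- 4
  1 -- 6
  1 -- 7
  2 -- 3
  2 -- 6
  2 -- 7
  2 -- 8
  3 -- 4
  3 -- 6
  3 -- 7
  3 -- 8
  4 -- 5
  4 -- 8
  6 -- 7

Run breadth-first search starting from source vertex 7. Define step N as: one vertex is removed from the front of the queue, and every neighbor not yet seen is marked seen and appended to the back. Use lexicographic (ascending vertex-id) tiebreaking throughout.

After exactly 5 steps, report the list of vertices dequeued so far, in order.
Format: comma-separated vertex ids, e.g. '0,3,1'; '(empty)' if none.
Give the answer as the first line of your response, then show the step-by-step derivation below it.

7,1,2,3,6

step 1: dequeue 7; queue=[1,2,3,6]; order=7
step 2: dequeue 1; queue=[2,3,6,4]; order=7,1
step 3: dequeue 2; queue=[3,6,4,0,8]; order=7,1,2
step 4: dequeue 3; queue=[6,4,0,8]; order=7,1,2,3
step 5: dequeue 6; queue=[4,0,8]; order=7,1,2,3,6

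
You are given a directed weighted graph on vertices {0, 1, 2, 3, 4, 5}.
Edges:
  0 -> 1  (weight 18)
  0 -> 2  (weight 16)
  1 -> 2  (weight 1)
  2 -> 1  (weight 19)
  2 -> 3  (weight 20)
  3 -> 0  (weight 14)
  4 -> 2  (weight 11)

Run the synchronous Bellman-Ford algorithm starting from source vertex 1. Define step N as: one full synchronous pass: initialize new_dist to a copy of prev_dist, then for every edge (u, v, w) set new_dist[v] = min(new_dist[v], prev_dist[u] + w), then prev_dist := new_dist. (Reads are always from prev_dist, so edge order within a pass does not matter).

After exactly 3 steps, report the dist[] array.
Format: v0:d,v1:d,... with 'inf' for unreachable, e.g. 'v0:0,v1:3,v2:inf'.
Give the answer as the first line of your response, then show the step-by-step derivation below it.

v0:35,v1:0,v2:1,v3:21,v4:inf,v5:inf

step 1: dist = v0:inf,v1:0,v2:1,v3:inf,v4:inf,v5:inf
step 2: dist = v0:inf,v1:0,v2:1,v3:21,v4:inf,v5:inf
step 3: dist = v0:35,v1:0,v2:1,v3:21,v4:inf,v5:inf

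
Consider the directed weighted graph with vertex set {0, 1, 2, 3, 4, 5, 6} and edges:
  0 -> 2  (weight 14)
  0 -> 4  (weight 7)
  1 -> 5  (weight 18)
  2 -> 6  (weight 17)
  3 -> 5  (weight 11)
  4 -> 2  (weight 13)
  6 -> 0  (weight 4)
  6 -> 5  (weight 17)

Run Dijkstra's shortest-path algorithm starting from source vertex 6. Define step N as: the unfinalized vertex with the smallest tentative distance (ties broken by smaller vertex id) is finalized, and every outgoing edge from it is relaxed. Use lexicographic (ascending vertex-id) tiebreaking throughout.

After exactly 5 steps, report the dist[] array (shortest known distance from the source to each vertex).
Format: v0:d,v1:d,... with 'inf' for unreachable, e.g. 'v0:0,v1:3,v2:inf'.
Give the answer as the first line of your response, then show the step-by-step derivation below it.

v0:4,v1:inf,v2:18,v3:inf,v4:11,v5:17,v6:0

step 1: dist = v0:4,v1:inf,v2:inf,v3:inf,v4:inf,v5:17,v6:0
step 2: dist = v0:4,v1:inf,v2:18,v3:inf,v4:11,v5:17,v6:0
step 3: dist = v0:4,v1:inf,v2:18,v3:inf,v4:11,v5:17,v6:0
step 4: dist = v0:4,v1:inf,v2:18,v3:inf,v4:11,v5:17,v6:0
step 5: dist = v0:4,v1:inf,v2:18,v3:inf,v4:11,v5:17,v6:0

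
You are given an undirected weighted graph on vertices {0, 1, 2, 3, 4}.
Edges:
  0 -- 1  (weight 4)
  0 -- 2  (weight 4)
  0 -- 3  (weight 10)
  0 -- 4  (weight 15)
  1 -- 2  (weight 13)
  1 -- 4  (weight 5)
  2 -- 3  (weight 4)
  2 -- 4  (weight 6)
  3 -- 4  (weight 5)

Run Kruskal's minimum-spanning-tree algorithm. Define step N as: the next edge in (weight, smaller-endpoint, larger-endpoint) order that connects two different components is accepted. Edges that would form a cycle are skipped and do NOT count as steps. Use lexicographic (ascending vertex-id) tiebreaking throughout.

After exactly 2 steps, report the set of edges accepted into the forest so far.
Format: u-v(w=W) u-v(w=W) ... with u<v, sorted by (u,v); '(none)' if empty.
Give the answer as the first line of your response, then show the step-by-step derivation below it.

0-1(w=4) 0-2(w=4)

step 1: add edge 0-1 (w=4); MST = {0-1(w=4)}
step 2: add edge 0-2 (w=4); MST = {0-1(w=4) 0-2(w=4)}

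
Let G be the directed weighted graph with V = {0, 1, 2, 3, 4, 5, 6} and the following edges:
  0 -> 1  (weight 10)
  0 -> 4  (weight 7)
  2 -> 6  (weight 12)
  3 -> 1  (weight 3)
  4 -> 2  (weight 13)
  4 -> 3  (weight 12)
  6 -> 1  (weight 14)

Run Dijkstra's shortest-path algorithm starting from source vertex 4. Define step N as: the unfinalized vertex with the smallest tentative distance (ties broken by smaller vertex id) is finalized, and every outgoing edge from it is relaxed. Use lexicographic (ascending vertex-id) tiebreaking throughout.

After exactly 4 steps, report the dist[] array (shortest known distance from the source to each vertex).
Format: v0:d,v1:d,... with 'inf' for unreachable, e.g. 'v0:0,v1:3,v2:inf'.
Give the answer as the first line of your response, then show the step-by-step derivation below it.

v0:inf,v1:15,v2:13,v3:12,v4:0,v5:inf,v6:25

step 1: dist = v0:inf,v1:inf,v2:13,v3:12,v4:0,v5:inf,v6:inf
step 2: dist = v0:inf,v1:15,v2:13,v3:12,v4:0,v5:inf,v6:inf
step 3: dist = v0:inf,v1:15,v2:13,v3:12,v4:0,v5:inf,v6:25
step 4: dist = v0:inf,v1:15,v2:13,v3:12,v4:0,v5:inf,v6:25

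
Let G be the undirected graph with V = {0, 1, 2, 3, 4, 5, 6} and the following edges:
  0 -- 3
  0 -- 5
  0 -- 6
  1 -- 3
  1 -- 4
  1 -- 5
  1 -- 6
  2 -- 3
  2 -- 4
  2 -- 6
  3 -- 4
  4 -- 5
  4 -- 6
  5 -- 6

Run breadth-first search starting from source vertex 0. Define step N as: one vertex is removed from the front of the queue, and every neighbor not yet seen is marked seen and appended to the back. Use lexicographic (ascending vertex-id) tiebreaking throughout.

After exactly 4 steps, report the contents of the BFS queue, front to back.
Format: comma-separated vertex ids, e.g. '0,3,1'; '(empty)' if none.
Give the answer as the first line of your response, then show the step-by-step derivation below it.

1,2,4

step 1: dequeue 0; queue=[3,5,6]; order=0
step 2: dequeue 3; queue=[5,6,1,2,4]; order=0,3
step 3: dequeue 5; queue=[6,1,2,4]; order=0,3,5
step 4: dequeue 6; queue=[1,2,4]; order=0,3,5,6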